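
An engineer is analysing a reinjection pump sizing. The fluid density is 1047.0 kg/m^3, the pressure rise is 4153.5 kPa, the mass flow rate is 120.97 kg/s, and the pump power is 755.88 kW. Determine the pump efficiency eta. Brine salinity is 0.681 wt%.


eta = mdot * dP / (rho * P_pump)
eta = 120.97 * 4153.5 / (1047.0 * 755.88)
eta = 0.63488


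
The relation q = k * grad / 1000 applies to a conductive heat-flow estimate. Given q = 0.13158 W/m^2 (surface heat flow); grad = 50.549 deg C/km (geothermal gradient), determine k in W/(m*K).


k = q * 1000 / grad
k = 0.13158 * 1000 / 50.549
k = 2.6030 W/(m*K)


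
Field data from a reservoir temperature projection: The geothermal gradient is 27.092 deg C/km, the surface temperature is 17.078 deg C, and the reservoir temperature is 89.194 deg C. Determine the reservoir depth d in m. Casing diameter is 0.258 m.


d = (T_res - T_surf) / grad * 1000
d = (89.194 - 17.078) / 27.092 * 1000
d = 2661.9 m


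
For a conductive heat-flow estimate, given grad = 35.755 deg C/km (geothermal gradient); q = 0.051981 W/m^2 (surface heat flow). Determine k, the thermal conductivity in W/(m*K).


k = q * 1000 / grad
k = 0.051981 * 1000 / 35.755
k = 1.4538 W/(m*K)


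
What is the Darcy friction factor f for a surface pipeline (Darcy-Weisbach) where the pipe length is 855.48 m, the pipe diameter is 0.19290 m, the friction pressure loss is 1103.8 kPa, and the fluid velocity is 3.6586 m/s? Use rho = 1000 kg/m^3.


f = dP*1000 / ((L/D)*(rho*vel^2/2))
f = 1103.8*1000 / ((855.48/0.19290)*(1000*3.6586^2/2))
f = 0.037189


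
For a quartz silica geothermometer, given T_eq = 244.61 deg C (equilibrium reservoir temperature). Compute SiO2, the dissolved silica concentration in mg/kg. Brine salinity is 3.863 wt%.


SiO2 = 10^(5.19 - 1309/(T_eq + 273.15))
SiO2 = 10^(5.19 - 1309/(244.61 + 273.15))
SiO2 = 458.99 mg/kg


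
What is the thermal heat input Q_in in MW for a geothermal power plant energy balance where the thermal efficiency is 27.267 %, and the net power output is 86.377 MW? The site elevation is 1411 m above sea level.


Q_in = W_net / (eta / 100)
Q_in = 86.377 / (27.267 / 100)
Q_in = 316.78 MW


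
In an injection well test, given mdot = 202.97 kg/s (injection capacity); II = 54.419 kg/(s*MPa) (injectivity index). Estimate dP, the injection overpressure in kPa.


dP = mdot * 1000 / II
dP = 202.97 * 1000 / 54.419
dP = 3729.8 kPa


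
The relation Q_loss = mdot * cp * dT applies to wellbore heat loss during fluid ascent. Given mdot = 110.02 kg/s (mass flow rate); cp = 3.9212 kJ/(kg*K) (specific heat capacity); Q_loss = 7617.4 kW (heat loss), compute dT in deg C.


dT = Q_loss / (mdot * cp)
dT = 7617.4 / (110.02 * 3.9212)
dT = 17.65697 K
Convert (temperature difference, 1 K = 1 deg C): 17.65697 K = 17.65697 deg C
dT = 17.657 deg C


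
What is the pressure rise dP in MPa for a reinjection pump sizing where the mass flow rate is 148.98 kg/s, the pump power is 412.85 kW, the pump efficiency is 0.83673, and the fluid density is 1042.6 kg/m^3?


dP = P_pump * rho * eta / mdot
dP = 412.85 * 1042.6 * 0.83673 / 148.98
dP = 2417.505 kPa
Convert: 2417.505 kPa * 0.001 = 2.4175 MPa
dP = 2.4175 MPa


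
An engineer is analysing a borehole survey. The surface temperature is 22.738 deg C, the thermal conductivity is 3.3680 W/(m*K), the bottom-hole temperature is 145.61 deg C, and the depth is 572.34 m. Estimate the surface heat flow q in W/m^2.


Step 1: grad = (T_d - T_surf)/d * 1000 = (145.61 - 22.738)/572.34 * 1000 = 214.6836 deg C/km
Step 2: q = k * grad / 1000 = 3.368 * 214.6836 / 1000 = 0.72305 W/m^2
q = 0.72305 W/m^2


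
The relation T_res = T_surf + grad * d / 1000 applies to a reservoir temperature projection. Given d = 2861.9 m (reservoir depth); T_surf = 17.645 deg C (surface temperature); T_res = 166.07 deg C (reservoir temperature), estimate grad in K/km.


grad = (T_res - T_surf) / d * 1000
grad = (166.07 - 17.645) / 2861.9 * 1000
grad = 51.86240 deg C/km
Convert: 51.86240 deg C/km * 1.0 = 51.862 K/km
grad = 51.862 K/km


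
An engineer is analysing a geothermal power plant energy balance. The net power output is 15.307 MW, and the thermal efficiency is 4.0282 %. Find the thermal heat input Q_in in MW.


Q_in = W_net / (eta / 100)
Q_in = 15.307 / (4.0282 / 100)
Q_in = 380.00 MW


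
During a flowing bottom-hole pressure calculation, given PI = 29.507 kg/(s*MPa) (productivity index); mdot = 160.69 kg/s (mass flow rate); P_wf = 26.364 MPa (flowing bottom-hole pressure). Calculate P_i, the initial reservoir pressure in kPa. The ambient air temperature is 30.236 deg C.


P_i = P_wf + mdot / PI
P_i = 26.364 + 160.69 / 29.507
P_i = 31.80983 MPa
Convert: 31.80983 MPa * 1000.0 = 31810 kPa
P_i = 31810 kPa


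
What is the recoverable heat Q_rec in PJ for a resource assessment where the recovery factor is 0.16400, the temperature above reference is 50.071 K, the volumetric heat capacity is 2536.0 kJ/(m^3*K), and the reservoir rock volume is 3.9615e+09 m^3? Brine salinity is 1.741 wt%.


Step 1: Q_s = Vr*rhoc*dT/1e12 = 3.9615e+09*2536.0*50.071/1e12 = 503.0315 PJ
Step 2: Q_rec = Q_s * RF = 503.0315 * 0.164 = 82.497 PJ
Q_rec = 82.497 PJ


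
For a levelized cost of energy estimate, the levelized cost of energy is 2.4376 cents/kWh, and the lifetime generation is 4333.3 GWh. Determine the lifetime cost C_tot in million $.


C_tot = LCOE / 100 * E_tot
C_tot = 2.4376 / 100 * 4333.3
C_tot = 105.63 million $


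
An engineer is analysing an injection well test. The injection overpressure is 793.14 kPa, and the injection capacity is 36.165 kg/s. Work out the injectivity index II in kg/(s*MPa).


II = mdot * 1000 / dP
II = 36.165 * 1000 / 793.14
II = 45.597 kg/(s*MPa)


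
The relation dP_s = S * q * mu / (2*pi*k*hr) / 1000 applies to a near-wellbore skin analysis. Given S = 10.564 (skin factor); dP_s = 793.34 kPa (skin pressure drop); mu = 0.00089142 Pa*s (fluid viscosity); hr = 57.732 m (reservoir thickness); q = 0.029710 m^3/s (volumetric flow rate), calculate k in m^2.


k = S*q*mu / (2*pi*dP_s*1000*hr)
k = 10.564*0.029710*0.00089142 / (2*pi*793.34*1000*57.732)
k = 9.7220e-13 m^2


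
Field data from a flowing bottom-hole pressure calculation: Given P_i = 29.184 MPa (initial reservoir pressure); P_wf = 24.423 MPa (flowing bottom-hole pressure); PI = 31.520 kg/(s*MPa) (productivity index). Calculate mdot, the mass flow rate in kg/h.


mdot = (P_i - P_wf) * PI
mdot = (29.184 - 24.423) * 31.520
mdot = 150.0667 kg/s
Convert: 150.0667 kg/s * 3600.0 = 5.4024e+05 kg/h
mdot = 5.4024e+05 kg/h


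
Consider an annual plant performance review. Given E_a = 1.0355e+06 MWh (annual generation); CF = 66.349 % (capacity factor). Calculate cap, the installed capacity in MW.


cap = E_a / (CF/100 * 8760)
cap = 1.0355e+06 / (66.349/100 * 8760)
cap = 178.16 MW


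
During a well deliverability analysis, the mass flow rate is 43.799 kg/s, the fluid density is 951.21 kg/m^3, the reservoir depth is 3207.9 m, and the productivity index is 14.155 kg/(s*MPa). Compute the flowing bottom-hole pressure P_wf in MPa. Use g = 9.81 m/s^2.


Step 1: P_i = rho*g*h/1e6 = 951.21*9.81*3207.9/1e6 = 29.93410 MPa
Step 2: P_wf = P_i - mdot/PI = 29.93410 - 43.799/14.155 = 26.840 MPa
P_wf = 26.840 MPa


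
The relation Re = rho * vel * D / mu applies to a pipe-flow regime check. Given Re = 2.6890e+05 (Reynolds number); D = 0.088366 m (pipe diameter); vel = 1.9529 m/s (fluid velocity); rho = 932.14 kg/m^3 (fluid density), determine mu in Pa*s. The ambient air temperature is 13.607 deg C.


mu = rho * vel * D / Re
mu = 932.14 * 1.9529 * 0.088366 / 2.6890e+05
mu = 0.00059821 Pa*s


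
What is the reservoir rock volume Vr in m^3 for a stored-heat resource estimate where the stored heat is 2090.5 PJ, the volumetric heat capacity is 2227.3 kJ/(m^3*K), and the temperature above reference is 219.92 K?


Vr = Q_s * 1e12 / (rhoc * dT)
Vr = 2090.5 * 1e12 / (2227.3 * 219.92)
Vr = 4.2678e+09 m^3


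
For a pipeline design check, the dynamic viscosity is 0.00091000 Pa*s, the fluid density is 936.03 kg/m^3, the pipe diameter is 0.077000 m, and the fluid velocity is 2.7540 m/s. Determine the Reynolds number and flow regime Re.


Step 1: Re = rho*vel*D/mu = 936.03*2.754*0.077/0.00091 = 2.1812e+05
Step 2: Re = 2.1812e+05 > 4000, so flow is turbulent.
Re = 2.1812e+05 (turbulent)


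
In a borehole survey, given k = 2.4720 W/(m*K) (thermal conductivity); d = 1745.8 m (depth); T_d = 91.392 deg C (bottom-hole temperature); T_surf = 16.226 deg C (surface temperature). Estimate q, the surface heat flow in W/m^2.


Step 1: grad = (T_d - T_surf)/d * 1000 = (91.392 - 16.226)/1745.8 * 1000 = 43.05533 deg C/km
Step 2: q = k * grad / 1000 = 2.472 * 43.05533 / 1000 = 0.10643 W/m^2
q = 0.10643 W/m^2


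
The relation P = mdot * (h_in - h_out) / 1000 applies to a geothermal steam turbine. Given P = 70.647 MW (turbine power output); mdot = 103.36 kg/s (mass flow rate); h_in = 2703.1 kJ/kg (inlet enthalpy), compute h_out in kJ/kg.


h_out = h_in - P * 1000 / mdot
h_out = 2703.1 - 70.647 * 1000 / 103.36
h_out = 2019.6 kJ/kg


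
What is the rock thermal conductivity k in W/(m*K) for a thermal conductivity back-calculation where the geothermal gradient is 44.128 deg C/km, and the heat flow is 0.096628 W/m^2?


k = q / (grad / 1000)
k = 0.096628 / (44.128 / 1000)
k = 2.1897 W/(m*K)


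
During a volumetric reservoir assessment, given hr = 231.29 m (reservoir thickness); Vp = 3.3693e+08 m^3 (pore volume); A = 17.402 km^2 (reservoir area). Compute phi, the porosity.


phi = Vp / (A * 1e6 * hr)
phi = 3.3693e+08 / (17.402 * 1e6 * 231.29)
phi = 0.083711


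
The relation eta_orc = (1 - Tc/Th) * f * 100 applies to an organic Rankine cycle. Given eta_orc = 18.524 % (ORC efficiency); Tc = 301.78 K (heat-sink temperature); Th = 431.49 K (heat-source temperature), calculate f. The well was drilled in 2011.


f = (eta_orc/100) / (1 - Tc/Th)
f = (18.524/100) / (1 - 301.78/431.49)
f = 0.61621


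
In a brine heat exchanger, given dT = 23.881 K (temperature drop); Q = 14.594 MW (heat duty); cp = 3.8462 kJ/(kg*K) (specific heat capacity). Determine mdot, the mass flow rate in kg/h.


mdot = Q * 1000 / (cp * dT)
mdot = 14.594 * 1000 / (3.8462 * 23.881)
mdot = 158.8876 kg/s
Convert: 158.8876 kg/s * 3600.0 = 5.7200e+05 kg/h
mdot = 5.7200e+05 kg/h


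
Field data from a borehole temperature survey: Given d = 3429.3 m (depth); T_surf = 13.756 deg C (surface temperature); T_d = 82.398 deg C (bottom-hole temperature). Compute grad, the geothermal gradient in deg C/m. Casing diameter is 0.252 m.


grad = (T_d - T_surf) / d * 1000
grad = (82.398 - 13.756) / 3429.3 * 1000
grad = 20.01633 deg C/km
Convert: 20.01633 deg C/km * 0.001 = 0.020016 deg C/m
grad = 0.020016 deg C/m


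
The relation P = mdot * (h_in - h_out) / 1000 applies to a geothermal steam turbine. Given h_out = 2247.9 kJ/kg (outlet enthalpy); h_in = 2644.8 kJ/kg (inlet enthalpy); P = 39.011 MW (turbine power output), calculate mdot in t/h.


mdot = P * 1000 / (h_in - h_out)
mdot = 39.011 * 1000 / (2644.8 - 2247.9)
mdot = 98.28924 kg/s
Convert: 98.28924 kg/s * 3.6 = 353.84 t/h
mdot = 353.84 t/h


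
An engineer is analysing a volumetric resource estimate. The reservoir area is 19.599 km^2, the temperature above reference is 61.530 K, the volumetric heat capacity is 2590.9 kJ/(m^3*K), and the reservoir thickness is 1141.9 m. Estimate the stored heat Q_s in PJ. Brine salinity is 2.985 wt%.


Step 1: Vr = A*1e6*hr = 19.599*1e6*1141.9 = 2.238010e+10 m^3
Step 2: Q_s = Vr*rhoc*dT/1e12 = 2.238010e+10*2590.9*61.53/1e12 = 3567.8 PJ
Q_s = 3567.8 PJ


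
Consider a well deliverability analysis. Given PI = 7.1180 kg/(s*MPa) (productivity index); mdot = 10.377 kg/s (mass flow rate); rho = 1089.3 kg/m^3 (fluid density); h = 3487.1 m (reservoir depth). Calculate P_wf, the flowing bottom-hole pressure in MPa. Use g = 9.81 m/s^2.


Step 1: P_i = rho*g*h/1e6 = 1089.3*9.81*3487.1/1e6 = 37.26327 MPa
Step 2: P_wf = P_i - mdot/PI = 37.26327 - 10.377/7.118 = 35.805 MPa
P_wf = 35.805 MPa


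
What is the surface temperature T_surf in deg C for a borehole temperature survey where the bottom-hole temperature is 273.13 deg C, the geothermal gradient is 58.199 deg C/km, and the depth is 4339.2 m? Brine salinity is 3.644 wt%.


T_surf = T_d - grad * d / 1000
T_surf = 273.13 - 58.199 * 4339.2 / 1000
T_surf = 20.593 deg C


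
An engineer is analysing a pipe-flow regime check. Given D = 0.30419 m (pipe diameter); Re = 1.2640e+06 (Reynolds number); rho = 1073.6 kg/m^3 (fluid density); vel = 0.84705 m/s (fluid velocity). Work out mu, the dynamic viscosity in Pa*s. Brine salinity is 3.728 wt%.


mu = rho * vel * D / Re
mu = 1073.6 * 0.84705 * 0.30419 / 1.2640e+06
mu = 0.00021885 Pa*s


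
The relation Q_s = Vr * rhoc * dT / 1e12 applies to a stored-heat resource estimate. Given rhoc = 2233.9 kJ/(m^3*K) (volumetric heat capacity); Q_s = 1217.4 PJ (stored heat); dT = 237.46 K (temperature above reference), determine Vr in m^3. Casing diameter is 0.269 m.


Vr = Q_s * 1e12 / (rhoc * dT)
Vr = 1217.4 * 1e12 / (2233.9 * 237.46)
Vr = 2.2950e+09 m^3


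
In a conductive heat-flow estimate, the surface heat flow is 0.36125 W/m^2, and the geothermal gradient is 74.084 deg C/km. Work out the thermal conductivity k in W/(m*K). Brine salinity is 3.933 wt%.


k = q * 1000 / grad
k = 0.36125 * 1000 / 74.084
k = 4.8762 W/(m*K)


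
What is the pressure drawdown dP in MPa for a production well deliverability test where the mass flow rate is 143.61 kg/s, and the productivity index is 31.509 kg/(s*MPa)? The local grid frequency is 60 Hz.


dP = mdot * 1000 / PI
dP = 143.61 * 1000 / 31.509
dP = 4557.745 kPa
Convert: 4557.745 kPa * 0.001 = 4.5577 MPa
dP = 4.5577 MPa


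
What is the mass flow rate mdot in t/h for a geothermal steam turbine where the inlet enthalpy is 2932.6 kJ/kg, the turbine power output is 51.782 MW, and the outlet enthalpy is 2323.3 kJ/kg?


mdot = P * 1000 / (h_in - h_out)
mdot = 51.782 * 1000 / (2932.6 - 2323.3)
mdot = 84.98605 kg/s
Convert: 84.98605 kg/s * 3.6 = 305.95 t/h
mdot = 305.95 t/h


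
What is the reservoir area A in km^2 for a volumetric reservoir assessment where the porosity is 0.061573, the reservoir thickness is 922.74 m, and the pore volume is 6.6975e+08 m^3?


A = Vp / (1e6 * hr * phi)
A = 6.6975e+08 / (1e6 * 922.74 * 0.061573)
A = 11.788 km^2


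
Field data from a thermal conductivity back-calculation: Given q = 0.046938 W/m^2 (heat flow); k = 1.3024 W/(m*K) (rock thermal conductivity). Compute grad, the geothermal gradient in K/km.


grad = q / k * 1000
grad = 0.046938 / 1.3024 * 1000
grad = 36.03962 deg C/km
Convert: 36.03962 deg C/km * 1.0 = 36.040 K/km
grad = 36.040 K/km


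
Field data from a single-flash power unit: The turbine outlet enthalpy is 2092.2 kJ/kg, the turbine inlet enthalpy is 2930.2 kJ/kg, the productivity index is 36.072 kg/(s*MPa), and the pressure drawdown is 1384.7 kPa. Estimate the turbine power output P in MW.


Step 1: mdot = PI * dP / 1000 = 36.072 * 1384.7 / 1000 = 49.94890 kg/s
Step 2: P = mdot*(h_in - h_out)/1000 = 49.94890*(2930.2 - 2092.2)/1000 = 41.857 MW
P = 41.857 MW


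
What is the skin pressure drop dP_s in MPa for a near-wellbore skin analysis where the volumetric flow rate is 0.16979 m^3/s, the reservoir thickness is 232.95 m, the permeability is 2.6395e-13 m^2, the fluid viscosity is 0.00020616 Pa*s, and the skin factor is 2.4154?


dP_s = S * q * mu / (2*pi*k*hr) / 1000
dP_s = 2.4154 * 0.16979 * 0.00020616 / (2*pi*2.6395e-13*232.95) / 1000
dP_s = 218.8474 kPa
Convert: 218.8474 kPa * 0.001 = 0.21885 MPa
dP_s = 0.21885 MPa


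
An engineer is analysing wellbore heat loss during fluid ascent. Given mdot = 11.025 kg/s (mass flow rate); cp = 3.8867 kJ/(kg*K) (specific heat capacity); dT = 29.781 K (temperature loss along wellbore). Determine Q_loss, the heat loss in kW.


Q_loss = mdot * cp * dT
Q_loss = 11.025 * 3.8867 * 29.781
Q_loss = 1276.1 kW


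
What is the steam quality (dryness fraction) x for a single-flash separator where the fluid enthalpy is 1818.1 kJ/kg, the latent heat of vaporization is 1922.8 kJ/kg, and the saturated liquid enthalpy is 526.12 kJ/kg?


x = (h - hf) / hfg
x = (1818.1 - 526.12) / 1922.8
x = 0.67193


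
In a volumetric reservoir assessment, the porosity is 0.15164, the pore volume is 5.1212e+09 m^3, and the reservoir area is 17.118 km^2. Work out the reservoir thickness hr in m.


hr = Vp / (A * 1e6 * phi)
hr = 5.1212e+09 / (17.118 * 1e6 * 0.15164)
hr = 1972.9 m


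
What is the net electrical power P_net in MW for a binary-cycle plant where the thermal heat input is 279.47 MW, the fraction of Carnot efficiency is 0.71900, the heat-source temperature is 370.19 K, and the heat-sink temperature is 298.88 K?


Step 1: eta = (1 - Tc/Th)*f = (1 - 298.88/370.19)*0.719 = 0.1385016
Step 2: P_net = eta * Q_in = 0.1385016 * 279.47 = 38.707 MW
P_net = 38.707 MW


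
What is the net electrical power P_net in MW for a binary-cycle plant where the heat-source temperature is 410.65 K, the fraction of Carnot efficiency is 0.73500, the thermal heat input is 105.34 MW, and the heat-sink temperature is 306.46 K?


Step 1: eta = (1 - Tc/Th)*f = (1 - 306.46/410.65)*0.735 = 0.1864840
Step 2: P_net = eta * Q_in = 0.1864840 * 105.34 = 19.644 MW
P_net = 19.644 MW


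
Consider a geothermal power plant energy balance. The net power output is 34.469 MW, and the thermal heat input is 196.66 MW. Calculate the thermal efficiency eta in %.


eta = W_net / Q_in * 100
eta = 34.469 / 196.66 * 100
eta = 17.527 %


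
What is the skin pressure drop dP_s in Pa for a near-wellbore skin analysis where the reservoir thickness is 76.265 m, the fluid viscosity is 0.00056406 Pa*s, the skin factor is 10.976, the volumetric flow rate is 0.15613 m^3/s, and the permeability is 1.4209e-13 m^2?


dP_s = S * q * mu / (2*pi*k*hr) / 1000
dP_s = 10.976 * 0.15613 * 0.00056406 / (2*pi*1.4209e-13*76.265) / 1000
dP_s = 14196.69 kPa
Convert: 14196.69 kPa * 1000.0 = 1.4197e+07 Pa
dP_s = 1.4197e+07 Pa


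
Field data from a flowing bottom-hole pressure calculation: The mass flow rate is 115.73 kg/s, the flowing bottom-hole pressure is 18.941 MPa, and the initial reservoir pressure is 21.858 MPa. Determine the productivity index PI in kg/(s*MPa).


PI = mdot / (P_i - P_wf)
PI = 115.73 / (21.858 - 18.941)
PI = 39.674 kg/(s*MPa)


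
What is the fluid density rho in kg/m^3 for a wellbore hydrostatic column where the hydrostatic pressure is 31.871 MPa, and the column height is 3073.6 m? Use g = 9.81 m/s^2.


rho = P * 1e6 / (g * h)
rho = 31.871 * 1e6 / (9.81 * 3073.6)
rho = 1057.0 kg/m^3


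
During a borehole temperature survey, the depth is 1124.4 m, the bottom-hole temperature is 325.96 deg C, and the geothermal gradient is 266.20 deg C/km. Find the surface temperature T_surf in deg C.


T_surf = T_d - grad * d / 1000
T_surf = 325.96 - 266.20 * 1124.4 / 1000
T_surf = 26.645 deg C


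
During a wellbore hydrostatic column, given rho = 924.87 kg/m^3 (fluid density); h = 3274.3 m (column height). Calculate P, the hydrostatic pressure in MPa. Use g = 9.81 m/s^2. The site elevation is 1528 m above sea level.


P = rho * g * h / 1e6
P = 924.87 * 9.81 * 3274.3 / 1e6
P = 29.708 MPa


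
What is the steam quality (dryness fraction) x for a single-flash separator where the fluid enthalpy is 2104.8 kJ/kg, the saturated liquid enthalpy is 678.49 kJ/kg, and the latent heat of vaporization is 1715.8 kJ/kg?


x = (h - hf) / hfg
x = (2104.8 - 678.49) / 1715.8
x = 0.83128


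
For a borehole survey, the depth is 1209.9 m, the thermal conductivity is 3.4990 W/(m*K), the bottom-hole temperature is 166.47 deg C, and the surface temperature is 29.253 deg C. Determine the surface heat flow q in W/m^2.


Step 1: grad = (T_d - T_surf)/d * 1000 = (166.47 - 29.253)/1209.9 * 1000 = 113.4119 deg C/km
Step 2: q = k * grad / 1000 = 3.499 * 113.4119 / 1000 = 0.39683 W/m^2
q = 0.39683 W/m^2


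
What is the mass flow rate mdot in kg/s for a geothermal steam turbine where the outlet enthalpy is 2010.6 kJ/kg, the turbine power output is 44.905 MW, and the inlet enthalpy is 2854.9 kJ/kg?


mdot = P * 1000 / (h_in - h_out)
mdot = 44.905 * 1000 / (2854.9 - 2010.6)
mdot = 53.186 kg/s


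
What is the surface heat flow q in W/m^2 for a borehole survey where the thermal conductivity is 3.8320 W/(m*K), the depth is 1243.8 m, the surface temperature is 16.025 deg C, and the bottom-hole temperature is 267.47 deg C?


Step 1: grad = (T_d - T_surf)/d * 1000 = (267.47 - 16.025)/1243.8 * 1000 = 202.1587 deg C/km
Step 2: q = k * grad / 1000 = 3.832 * 202.1587 / 1000 = 0.77467 W/m^2
q = 0.77467 W/m^2


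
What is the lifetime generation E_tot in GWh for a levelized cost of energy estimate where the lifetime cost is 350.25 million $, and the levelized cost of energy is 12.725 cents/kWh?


E_tot = C_tot / LCOE * 100
E_tot = 350.25 / 12.725 * 100
E_tot = 2752.5 GWh


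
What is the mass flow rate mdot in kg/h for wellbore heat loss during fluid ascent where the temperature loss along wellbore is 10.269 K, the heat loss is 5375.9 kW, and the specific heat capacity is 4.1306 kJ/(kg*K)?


mdot = Q_loss / (cp * dT)
mdot = 5375.9 / (4.1306 * 10.269)
mdot = 126.7389 kg/s
Convert: 126.7389 kg/s * 3600.0 = 4.5626e+05 kg/h
mdot = 4.5626e+05 kg/h


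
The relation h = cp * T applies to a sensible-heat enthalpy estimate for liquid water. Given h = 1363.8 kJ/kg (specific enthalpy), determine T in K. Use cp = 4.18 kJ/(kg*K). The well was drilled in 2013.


T = h / cp
T = 1363.8 / 4.18
T = 326.2679 deg C
Convert to K: 326.2679 + 273.15 = 599.42 K
T = 599.42 K


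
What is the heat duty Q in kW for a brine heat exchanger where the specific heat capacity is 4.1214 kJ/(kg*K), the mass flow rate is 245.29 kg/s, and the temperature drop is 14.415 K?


Q = mdot * cp * dT / 1000
Q = 245.29 * 4.1214 * 14.415 / 1000
Q = 14.57267 MW
Convert: 14.57267 MW * 1000.0 = 14573 kW
Q = 14573 kW


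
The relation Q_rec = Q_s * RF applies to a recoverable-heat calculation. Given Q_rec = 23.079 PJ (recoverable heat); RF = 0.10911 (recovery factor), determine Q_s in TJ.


Q_s = Q_rec / RF
Q_s = 23.079 / 0.10911
Q_s = 211.5205 PJ
Convert: 211.5205 PJ * 1000.0 = 2.1152e+05 TJ
Q_s = 2.1152e+05 TJ


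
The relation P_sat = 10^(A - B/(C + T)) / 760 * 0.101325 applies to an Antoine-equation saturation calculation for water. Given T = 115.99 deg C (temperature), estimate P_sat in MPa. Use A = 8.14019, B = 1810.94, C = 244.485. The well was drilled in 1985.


P_sat = 10^(A - B/(C + T)) / 760 * 0.101325
P_sat = 10^(8.14019 - 1810.94/(244.485 + 115.99)) / 760 * 0.101325
P_sat = 0.17431 MPa


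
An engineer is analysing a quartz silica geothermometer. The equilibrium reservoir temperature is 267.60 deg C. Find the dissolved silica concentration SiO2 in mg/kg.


SiO2 = 10^(5.19 - 1309/(T_eq + 273.15))
SiO2 = 10^(5.19 - 1309/(267.60 + 273.15))
SiO2 = 587.88 mg/kg


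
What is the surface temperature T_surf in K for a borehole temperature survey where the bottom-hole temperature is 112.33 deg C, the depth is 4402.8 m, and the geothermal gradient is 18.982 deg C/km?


T_surf = T_d - grad * d / 1000
T_surf = 112.33 - 18.982 * 4402.8 / 1000
T_surf = 28.75605 deg C
Convert to K: 28.75605 + 273.15 = 301.91 K
T_surf = 301.91 K


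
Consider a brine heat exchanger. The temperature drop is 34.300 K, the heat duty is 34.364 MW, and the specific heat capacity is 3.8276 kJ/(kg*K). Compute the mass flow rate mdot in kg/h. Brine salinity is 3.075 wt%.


mdot = Q * 1000 / (cp * dT)
mdot = 34.364 * 1000 / (3.8276 * 34.300)
mdot = 261.7478 kg/s
Convert: 261.7478 kg/s * 3600.0 = 9.4229e+05 kg/h
mdot = 9.4229e+05 kg/h


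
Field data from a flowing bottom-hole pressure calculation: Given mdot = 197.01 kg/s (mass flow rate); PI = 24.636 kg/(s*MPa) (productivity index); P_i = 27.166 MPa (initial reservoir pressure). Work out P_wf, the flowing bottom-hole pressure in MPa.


P_wf = P_i - mdot / PI
P_wf = 27.166 - 197.01 / 24.636
P_wf = 19.169 MPa


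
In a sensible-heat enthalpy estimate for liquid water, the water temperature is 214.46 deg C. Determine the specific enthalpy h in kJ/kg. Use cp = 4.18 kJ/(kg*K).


h = cp * T
h = 4.18 * 214.46
h = 896.44 kJ/kg


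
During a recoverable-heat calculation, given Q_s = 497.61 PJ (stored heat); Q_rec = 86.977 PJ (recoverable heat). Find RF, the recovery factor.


RF = Q_rec / Q_s
RF = 86.977 / 497.61
RF = 0.17479


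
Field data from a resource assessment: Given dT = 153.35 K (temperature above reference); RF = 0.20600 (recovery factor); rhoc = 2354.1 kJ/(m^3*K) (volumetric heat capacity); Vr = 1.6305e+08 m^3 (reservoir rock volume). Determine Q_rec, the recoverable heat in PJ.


Step 1: Q_s = Vr*rhoc*dT/1e12 = 1.6305e+08*2354.1*153.35/1e12 = 58.86125 PJ
Step 2: Q_rec = Q_s * RF = 58.86125 * 0.206 = 12.125 PJ
Q_rec = 12.125 PJ


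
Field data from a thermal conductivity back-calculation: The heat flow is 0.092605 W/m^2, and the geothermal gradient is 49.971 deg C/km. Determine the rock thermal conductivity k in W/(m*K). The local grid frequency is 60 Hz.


k = q / (grad / 1000)
k = 0.092605 / (49.971 / 1000)
k = 1.8532 W/(m*K)


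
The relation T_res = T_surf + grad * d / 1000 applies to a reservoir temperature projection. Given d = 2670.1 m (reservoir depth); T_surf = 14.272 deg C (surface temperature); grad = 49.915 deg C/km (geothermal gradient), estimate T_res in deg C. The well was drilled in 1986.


T_res = T_surf + grad * d / 1000
T_res = 14.272 + 49.915 * 2670.1 / 1000
T_res = 147.55 deg C


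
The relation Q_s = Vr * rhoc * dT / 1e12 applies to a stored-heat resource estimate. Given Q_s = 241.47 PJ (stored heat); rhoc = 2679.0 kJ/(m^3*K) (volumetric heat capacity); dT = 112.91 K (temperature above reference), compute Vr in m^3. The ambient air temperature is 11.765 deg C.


Vr = Q_s * 1e12 / (rhoc * dT)
Vr = 241.47 * 1e12 / (2679.0 * 112.91)
Vr = 7.9829e+08 m^3


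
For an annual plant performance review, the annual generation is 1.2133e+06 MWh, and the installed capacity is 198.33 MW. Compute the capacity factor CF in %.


CF = E_a / (cap * 8760) * 100
CF = 1.2133e+06 / (198.33 * 8760) * 100
CF = 69.835 %


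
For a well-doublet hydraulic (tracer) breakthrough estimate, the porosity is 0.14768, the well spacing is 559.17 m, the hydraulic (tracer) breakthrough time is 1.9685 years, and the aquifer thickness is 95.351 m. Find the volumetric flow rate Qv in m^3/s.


Qv = pi*hr*phi*L^2 / (3*t_bt*365.25*86400)
Qv = pi*95.351*0.14768*559.17^2 / (3*1.9685*365.25*86400)
Qv = 0.074221 m^3/s


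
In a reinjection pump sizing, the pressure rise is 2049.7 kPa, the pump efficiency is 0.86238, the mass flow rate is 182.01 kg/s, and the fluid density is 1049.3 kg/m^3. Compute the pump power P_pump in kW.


P_pump = mdot * dP / (rho * eta)
P_pump = 182.01 * 2049.7 / (1049.3 * 0.86238)
P_pump = 412.28 kW


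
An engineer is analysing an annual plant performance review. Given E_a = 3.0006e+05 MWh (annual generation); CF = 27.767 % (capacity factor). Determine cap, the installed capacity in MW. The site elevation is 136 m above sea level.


cap = E_a / (CF/100 * 8760)
cap = 3.0006e+05 / (27.767/100 * 8760)
cap = 123.36 MW


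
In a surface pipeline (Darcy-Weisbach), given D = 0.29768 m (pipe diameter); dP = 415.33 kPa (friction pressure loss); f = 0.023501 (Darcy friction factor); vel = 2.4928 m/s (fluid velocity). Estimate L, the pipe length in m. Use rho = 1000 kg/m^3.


L = dP*1000*D / (f*rho*vel^2/2)
L = 415.33*1000*0.29768 / (0.023501*1000*2.4928^2/2)
L = 1693.2 m


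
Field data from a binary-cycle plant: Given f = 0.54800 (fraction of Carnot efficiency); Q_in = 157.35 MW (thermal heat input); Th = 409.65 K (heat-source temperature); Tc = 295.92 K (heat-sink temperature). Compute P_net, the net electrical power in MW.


Step 1: eta = (1 - Tc/Th)*f = (1 - 295.92/409.65)*0.548 = 0.1521397
Step 2: P_net = eta * Q_in = 0.1521397 * 157.35 = 23.939 MW
P_net = 23.939 MW


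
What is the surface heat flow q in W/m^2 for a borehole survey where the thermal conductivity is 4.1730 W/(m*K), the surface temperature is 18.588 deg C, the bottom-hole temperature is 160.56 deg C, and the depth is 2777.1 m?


Step 1: grad = (T_d - T_surf)/d * 1000 = (160.56 - 18.588)/2777.1 * 1000 = 51.12239 deg C/km
Step 2: q = k * grad / 1000 = 4.173 * 51.12239 / 1000 = 0.21333 W/m^2
q = 0.21333 W/m^2


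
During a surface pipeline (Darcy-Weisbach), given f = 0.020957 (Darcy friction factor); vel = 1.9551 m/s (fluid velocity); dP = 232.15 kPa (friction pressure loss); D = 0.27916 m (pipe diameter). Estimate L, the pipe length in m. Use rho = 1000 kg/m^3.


L = dP*1000*D / (f*rho*vel^2/2)
L = 232.15*1000*0.27916 / (0.020957*1000*1.9551^2/2)
L = 1618.0 m


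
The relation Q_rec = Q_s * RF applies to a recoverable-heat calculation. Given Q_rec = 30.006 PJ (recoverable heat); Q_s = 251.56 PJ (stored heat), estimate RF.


RF = Q_rec / Q_s
RF = 30.006 / 251.56
RF = 0.11928


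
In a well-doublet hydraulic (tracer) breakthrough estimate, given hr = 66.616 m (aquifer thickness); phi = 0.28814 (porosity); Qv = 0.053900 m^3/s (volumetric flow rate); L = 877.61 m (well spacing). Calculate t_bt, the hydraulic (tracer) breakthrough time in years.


t_bt = pi * hr * phi * L^2 / (3 * Qv) / (365.25*86400)
t_bt = pi * 66.616 * 0.28814 * 877.61^2 / (3 * 0.053900) / (365.25*86400)
t_bt = 9.1017 years


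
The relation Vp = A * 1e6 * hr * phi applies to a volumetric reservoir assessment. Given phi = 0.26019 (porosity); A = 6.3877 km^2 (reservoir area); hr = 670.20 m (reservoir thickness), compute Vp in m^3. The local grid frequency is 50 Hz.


Vp = A * 1e6 * hr * phi
Vp = 6.3877 * 1e6 * 670.20 * 0.26019
Vp = 1.1139e+09 m^3


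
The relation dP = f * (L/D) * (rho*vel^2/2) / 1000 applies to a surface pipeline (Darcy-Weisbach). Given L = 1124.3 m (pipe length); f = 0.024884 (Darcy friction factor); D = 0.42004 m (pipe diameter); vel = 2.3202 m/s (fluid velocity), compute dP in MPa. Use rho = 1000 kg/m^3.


dP = f * (L/D) * (rho*vel^2/2) / 1000
dP = 0.024884 * (1124.3/0.42004) * (1000*2.3202^2/2) / 1000
dP = 179.2803 kPa
Convert: 179.2803 kPa * 0.001 = 0.17928 MPa
dP = 0.17928 MPa


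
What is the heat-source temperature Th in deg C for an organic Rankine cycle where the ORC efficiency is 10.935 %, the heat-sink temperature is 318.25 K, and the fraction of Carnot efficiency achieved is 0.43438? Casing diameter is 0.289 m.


Th = Tc / (1 - (eta_orc/100)/f)
Th = 318.25 / (1 - (10.935/100)/0.43438)
Th = 425.3190 K
Convert to deg C: 425.3190 - 273.15 = 152.17 deg C
Th = 152.17 deg C


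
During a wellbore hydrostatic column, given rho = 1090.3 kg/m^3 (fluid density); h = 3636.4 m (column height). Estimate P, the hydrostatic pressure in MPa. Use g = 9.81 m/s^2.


P = rho * g * h / 1e6
P = 1090.3 * 9.81 * 3636.4 / 1e6
P = 38.894 MPa


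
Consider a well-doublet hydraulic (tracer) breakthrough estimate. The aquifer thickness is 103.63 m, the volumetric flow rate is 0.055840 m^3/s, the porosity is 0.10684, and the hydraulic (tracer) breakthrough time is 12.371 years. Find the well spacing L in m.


L = sqrt(t_bt*365.25*86400*3*Qv / (pi*hr*phi))
L = sqrt(12.371*365.25*86400*3*0.055840 / (pi*103.63*0.10684))
L = 1371.2 m


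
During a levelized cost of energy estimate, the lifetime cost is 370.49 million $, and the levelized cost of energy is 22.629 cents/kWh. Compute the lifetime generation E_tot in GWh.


E_tot = C_tot / LCOE * 100
E_tot = 370.49 / 22.629 * 100
E_tot = 1637.2 GWh


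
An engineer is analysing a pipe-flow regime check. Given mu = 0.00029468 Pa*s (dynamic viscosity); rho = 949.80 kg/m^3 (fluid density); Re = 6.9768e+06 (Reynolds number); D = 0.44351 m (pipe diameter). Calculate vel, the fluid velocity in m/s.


vel = Re * mu / (rho * D)
vel = 6.9768e+06 * 0.00029468 / (949.80 * 0.44351)
vel = 4.8806 m/s


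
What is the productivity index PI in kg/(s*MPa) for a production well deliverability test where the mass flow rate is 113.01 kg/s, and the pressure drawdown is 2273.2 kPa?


PI = mdot * 1000 / dP
PI = 113.01 * 1000 / 2273.2
PI = 49.714 kg/(s*MPa)


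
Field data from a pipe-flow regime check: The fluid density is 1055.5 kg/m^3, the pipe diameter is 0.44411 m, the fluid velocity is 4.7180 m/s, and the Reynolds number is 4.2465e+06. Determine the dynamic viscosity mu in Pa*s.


mu = rho * vel * D / Re
mu = 1055.5 * 4.7180 * 0.44411 / 4.2465e+06
mu = 0.00052081 Pa*s


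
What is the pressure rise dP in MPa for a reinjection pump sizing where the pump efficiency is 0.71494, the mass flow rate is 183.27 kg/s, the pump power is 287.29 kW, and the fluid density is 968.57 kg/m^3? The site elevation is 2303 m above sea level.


dP = P_pump * rho * eta / mdot
dP = 287.29 * 968.57 * 0.71494 / 183.27
dP = 1085.500 kPa
Convert: 1085.500 kPa * 0.001 = 1.0855 MPa
dP = 1.0855 MPa


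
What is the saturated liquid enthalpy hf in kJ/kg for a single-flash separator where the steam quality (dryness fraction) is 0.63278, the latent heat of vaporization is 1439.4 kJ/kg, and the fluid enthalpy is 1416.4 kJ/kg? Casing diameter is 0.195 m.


hf = h - x * hfg
hf = 1416.4 - 0.63278 * 1439.4
hf = 505.58 kJ/kg


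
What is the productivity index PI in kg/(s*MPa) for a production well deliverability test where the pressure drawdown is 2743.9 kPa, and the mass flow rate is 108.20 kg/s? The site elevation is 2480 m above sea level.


PI = mdot * 1000 / dP
PI = 108.20 * 1000 / 2743.9
PI = 39.433 kg/(s*MPa)


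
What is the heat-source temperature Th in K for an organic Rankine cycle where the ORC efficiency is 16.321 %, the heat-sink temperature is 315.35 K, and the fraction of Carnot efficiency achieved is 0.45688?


Th = Tc / (1 - (eta_orc/100)/f)
Th = 315.35 / (1 - (16.321/100)/0.45688)
Th = 490.61 K


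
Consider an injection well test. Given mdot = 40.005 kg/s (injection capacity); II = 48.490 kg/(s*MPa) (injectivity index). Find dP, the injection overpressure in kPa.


dP = mdot * 1000 / II
dP = 40.005 * 1000 / 48.490
dP = 825.02 kPa


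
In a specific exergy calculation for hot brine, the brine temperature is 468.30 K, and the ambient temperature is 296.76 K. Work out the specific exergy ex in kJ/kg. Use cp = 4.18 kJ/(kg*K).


ex = cp * ((T_b - T_0) - T_0 * ln(T_b/T_0))
ex = 4.18 * ((468.30 - 296.76) - 296.76 * ln(468.30/296.76))
ex = 151.16 kJ/kg


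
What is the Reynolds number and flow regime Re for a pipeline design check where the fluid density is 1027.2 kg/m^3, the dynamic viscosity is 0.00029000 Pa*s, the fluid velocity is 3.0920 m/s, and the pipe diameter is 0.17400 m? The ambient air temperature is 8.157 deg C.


Step 1: Re = rho*vel*D/mu = 1027.2*3.092*0.174/0.00029 = 1.9057e+06
Step 2: Re = 1.9057e+06 > 4000, so flow is turbulent.
Re = 1.9057e+06 (turbulent)


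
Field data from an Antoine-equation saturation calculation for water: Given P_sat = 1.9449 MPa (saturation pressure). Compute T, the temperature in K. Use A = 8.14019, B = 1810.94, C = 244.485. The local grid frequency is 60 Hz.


T = B / (A - log10(P_sat * 760 / 0.101325)) - C
T = 1810.94 / (8.14019 - log10(1.9449 * 760 / 0.101325)) - 244.485
T = 210.9604 deg C
Convert to K: 210.9604 + 273.15 = 484.11 K
T = 484.11 K


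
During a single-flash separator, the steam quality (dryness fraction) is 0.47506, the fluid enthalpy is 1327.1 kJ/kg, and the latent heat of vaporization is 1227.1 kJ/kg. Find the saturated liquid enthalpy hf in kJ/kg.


hf = h - x * hfg
hf = 1327.1 - 0.47506 * 1227.1
hf = 744.15 kJ/kg


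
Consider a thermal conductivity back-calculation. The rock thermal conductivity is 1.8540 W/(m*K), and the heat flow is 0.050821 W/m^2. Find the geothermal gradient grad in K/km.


grad = q / k * 1000
grad = 0.050821 / 1.8540 * 1000
grad = 27.41154 deg C/km
Convert: 27.41154 deg C/km * 1.0 = 27.412 K/km
grad = 27.412 K/km


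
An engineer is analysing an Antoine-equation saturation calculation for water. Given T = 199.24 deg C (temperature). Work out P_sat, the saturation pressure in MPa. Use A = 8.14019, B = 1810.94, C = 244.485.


P_sat = 10^(A - B/(C + T)) / 760 * 0.101325
P_sat = 10^(8.14019 - 1810.94/(244.485 + 199.24)) / 760 * 0.101325
P_sat = 1.5271 MPa


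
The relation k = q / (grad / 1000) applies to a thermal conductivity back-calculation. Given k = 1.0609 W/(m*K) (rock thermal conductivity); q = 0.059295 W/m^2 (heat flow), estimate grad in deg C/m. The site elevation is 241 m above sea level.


grad = q / k * 1000
grad = 0.059295 / 1.0609 * 1000
grad = 55.89122 deg C/km
Convert: 55.89122 deg C/km * 0.001 = 0.055891 deg C/m
grad = 0.055891 deg C/m


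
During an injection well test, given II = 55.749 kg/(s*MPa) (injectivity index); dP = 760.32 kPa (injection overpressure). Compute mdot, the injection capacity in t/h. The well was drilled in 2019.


mdot = II * dP / 1000
mdot = 55.749 * 760.32 / 1000
mdot = 42.38708 kg/s
Convert: 42.38708 kg/s * 3.6 = 152.59 t/h
mdot = 152.59 t/h


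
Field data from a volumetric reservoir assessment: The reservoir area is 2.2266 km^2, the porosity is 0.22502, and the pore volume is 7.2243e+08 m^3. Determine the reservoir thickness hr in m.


hr = Vp / (A * 1e6 * phi)
hr = 7.2243e+08 / (2.2266 * 1e6 * 0.22502)
hr = 1441.9 m


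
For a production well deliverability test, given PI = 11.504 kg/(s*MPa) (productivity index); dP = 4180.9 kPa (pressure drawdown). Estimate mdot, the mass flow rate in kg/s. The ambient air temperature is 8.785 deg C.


mdot = PI * dP / 1000
mdot = 11.504 * 4180.9 / 1000
mdot = 48.097 kg/s


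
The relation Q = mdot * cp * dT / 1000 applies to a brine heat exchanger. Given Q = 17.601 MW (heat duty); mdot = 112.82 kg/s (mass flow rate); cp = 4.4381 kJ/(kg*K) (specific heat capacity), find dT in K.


dT = Q * 1000 / (mdot * cp)
dT = 17.601 * 1000 / (112.82 * 4.4381)
dT = 35.152 K


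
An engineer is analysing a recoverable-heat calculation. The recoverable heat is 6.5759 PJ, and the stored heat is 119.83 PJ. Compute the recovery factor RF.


RF = Q_rec / Q_s
RF = 6.5759 / 119.83
RF = 0.054877


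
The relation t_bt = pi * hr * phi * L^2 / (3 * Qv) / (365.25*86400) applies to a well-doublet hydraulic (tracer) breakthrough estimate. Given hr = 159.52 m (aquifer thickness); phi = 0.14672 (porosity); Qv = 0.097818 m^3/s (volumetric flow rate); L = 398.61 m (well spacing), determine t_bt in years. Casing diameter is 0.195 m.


t_bt = pi * hr * phi * L^2 / (3 * Qv) / (365.25*86400)
t_bt = pi * 159.52 * 0.14672 * 398.61^2 / (3 * 0.097818) / (365.25*86400)
t_bt = 1.2616 years


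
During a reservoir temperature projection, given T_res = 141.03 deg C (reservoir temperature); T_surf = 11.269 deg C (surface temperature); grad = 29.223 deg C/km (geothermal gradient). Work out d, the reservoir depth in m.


d = (T_res - T_surf) / grad * 1000
d = (141.03 - 11.269) / 29.223 * 1000
d = 4440.4 m


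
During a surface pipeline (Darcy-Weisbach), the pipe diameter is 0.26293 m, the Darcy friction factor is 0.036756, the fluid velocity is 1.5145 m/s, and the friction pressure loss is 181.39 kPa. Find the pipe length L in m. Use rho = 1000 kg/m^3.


L = dP*1000*D / (f*rho*vel^2/2)
L = 181.39*1000*0.26293 / (0.036756*1000*1.5145^2/2)
L = 1131.4 m


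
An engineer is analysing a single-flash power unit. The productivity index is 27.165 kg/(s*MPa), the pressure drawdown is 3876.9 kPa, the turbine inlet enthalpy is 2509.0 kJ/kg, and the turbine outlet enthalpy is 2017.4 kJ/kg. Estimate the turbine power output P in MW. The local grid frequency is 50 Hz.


Step 1: mdot = PI * dP / 1000 = 27.165 * 3876.9 / 1000 = 105.3160 kg/s
Step 2: P = mdot*(h_in - h_out)/1000 = 105.3160*(2509.0 - 2017.4)/1000 = 51.773 MW
P = 51.773 MW


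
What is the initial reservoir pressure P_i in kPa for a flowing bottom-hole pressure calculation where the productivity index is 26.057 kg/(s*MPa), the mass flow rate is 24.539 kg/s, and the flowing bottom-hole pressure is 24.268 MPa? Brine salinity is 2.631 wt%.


P_i = P_wf + mdot / PI
P_i = 24.268 + 24.539 / 26.057
P_i = 25.20974 MPa
Convert: 25.20974 MPa * 1000.0 = 25210 kPa
P_i = 25210 kPa
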